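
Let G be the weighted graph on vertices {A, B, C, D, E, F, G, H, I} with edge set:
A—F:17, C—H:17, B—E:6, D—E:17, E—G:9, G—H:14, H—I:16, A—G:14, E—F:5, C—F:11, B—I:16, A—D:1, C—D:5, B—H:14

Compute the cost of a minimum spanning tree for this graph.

Kruskal: consider edges lightest-first.
A—D (1): add — endpoints in different components.
C—D (5): add — endpoints in different components.
E—F (5): add — endpoints in different components.
B—E (6): add — endpoints in different components.
E—G (9): add — endpoints in different components.
C—F (11): add — endpoints in different components.
A—G (14): skip — A and G already connected.
B—H (14): add — endpoints in different components.
G—H (14): skip — G and H already connected.
B—I (16): add — endpoints in different components.
MST edges: A—D, C—D, E—F, B—E, E—G, C—F, B—H, B—I; total weight 1+5+5+6+9+11+14+16 = 67.

67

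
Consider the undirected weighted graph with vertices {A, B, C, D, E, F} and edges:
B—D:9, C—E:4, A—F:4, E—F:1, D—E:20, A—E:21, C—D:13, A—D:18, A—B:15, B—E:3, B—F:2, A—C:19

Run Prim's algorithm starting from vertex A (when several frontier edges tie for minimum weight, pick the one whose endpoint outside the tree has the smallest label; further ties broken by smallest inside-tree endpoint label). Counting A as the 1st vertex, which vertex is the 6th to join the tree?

D

Grow the tree from A using Prim:
Step 1: frontier [A—F 4, A—B 15, A—D 18, A—C 19, A—E 21] → take A—F (4); add F.
Step 2: frontier [A—B 15, A—D 18, A—C 19, A—E 21, E—F 1, B—F 2] → take E—F (1); add E.
Step 3: frontier [A—B 15, A—D 18, A—C 19, B—E 3, C—E 4, D—E 20, B—F 2] → take B—F (2); add B.
Step 4: frontier [A—D 18, A—C 19, B—D 9, C—E 4, D—E 20] → take C—E (4); add C.
Step 5: frontier [A—D 18, B—D 9, C—D 13, D—E 20] → take B—D (9); add D.
Vertex order: A, F, E, B, C, D. The 6th vertex is D.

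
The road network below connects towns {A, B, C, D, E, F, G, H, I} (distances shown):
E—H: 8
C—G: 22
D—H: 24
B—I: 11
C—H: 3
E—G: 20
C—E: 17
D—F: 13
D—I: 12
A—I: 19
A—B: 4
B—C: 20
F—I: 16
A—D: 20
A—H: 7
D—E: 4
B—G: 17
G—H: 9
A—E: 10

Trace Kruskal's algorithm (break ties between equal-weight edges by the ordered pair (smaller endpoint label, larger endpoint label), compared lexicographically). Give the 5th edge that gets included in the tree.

Kruskal's algorithm — process edges by increasing weight (ties by edge label):
C—H (3): add — endpoints in different components.
A—B (4): add — endpoints in different components.
D—E (4): add — endpoints in different components.
A—H (7): add — endpoints in different components.
E—H (8): add — endpoints in different components.
G—H (9): add — endpoints in different components.
A—E (10): skip — A and E already connected.
B—I (11): add — endpoints in different components.
D—I (12): skip — D and I already connected.
D—F (13): add — endpoints in different components.
The 5th edge added is E—H.

E-H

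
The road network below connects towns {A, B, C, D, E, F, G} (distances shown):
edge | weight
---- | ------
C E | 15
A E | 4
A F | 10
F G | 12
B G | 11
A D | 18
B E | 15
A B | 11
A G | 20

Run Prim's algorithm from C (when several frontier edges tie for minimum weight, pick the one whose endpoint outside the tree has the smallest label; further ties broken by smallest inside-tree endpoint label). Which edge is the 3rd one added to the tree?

A-F

Prim, starting at C.
Step 1: cheapest edge leaving the tree is C E (15); add E.
Step 2: cheapest edge leaving the tree is A E (4); add A.
Step 3: cheapest edge leaving the tree is A F (10); add F.
Step 4: cheapest edge leaving the tree is A B (11); add B.
Step 5: cheapest edge leaving the tree is B G (11); add G.
Step 6: cheapest edge leaving the tree is A D (18); add D.
The 3rd edge added is A F.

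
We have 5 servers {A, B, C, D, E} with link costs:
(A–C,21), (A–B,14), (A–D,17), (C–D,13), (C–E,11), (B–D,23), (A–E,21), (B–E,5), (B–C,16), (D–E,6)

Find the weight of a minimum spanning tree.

Grow the tree from C using Prim:
Step 1: cheapest edge leaving the tree is C–E (11); add E.
Step 2: cheapest edge leaving the tree is B–E (5); add B.
Step 3: cheapest edge leaving the tree is D–E (6); add D.
Step 4: cheapest edge leaving the tree is A–B (14); add A.
MST edges: C–E, B–E, D–E, A–B; total weight 11+5+6+14 = 36.

36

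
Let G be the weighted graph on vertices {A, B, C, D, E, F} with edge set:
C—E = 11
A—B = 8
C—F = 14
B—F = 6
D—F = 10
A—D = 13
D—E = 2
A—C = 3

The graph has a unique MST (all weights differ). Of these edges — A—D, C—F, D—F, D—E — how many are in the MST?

Kruskal's algorithm — process edges by increasing weight (ties by edge label):
D—E (2): add — endpoints in different components.
A—C (3): add — endpoints in different components.
B—F (6): add — endpoints in different components.
A—B (8): add — endpoints in different components.
D—F (10): add — endpoints in different components.
MST edge set: {D—E, A—C, B—F, A—B, D—F}.
Of the listed edges, {D—F, D—E} are in the MST → 2.

2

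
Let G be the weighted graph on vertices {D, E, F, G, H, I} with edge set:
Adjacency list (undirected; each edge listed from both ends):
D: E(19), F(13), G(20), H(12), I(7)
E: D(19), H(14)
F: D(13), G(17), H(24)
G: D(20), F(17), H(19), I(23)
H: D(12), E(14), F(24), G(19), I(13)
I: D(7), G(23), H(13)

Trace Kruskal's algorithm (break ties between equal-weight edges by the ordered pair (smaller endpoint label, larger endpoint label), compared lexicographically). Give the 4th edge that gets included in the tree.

Kruskal: consider edges lightest-first.
D—I (7): add. Components now {D,I} {E} {F} {G} {H}
D—H (12): add. Components now {D,H,I} {E} {F} {G}
D—F (13): add. Components now {D,F,H,I} {E} {G}
H—I (13): skip — H and I already connected.
E—H (14): add. Components now {D,E,F,H,I} {G}
F—G (17): add. Components now {D,E,F,G,H,I}
The 4th edge added is E—H.

E-H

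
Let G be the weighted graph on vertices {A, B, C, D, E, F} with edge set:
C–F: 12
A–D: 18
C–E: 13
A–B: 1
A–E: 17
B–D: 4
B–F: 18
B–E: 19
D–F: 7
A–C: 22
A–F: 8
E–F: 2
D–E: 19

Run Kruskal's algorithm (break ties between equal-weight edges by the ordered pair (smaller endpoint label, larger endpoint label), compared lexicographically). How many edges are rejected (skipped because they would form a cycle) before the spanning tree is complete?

1

Kruskal's algorithm — process edges by increasing weight (ties by edge label):
A–B (1): add — endpoints in different components.
E–F (2): add — endpoints in different components.
B–D (4): add — endpoints in different components.
D–F (7): add — endpoints in different components.
A–F (8): skip — A and F already connected.
C–F (12): add — endpoints in different components.
Edges rejected before the tree was complete: 1.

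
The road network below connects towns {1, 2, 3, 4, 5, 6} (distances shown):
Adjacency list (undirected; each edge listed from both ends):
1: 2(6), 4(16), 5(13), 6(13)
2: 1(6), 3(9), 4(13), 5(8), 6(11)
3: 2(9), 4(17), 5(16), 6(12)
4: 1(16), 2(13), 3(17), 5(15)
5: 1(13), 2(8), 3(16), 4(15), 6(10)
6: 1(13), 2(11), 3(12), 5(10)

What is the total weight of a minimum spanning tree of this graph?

46

Sort edges by weight, then run Kruskal:
1–2 (6): add. Components now {1,2} {3} {4} {5} {6}
2–5 (8): add. Components now {1,2,5} {3} {4} {6}
2–3 (9): add. Components now {1,2,3,5} {4} {6}
5–6 (10): add. Components now {1,2,3,5,6} {4}
2–6 (11): skip — 2 and 6 already connected.
3–6 (12): skip — 3 and 6 already connected.
1–5 (13): skip — 1 and 5 already connected.
1–6 (13): skip — 1 and 6 already connected.
2–4 (13): add. Components now {1,2,3,4,5,6}
MST edges: 1–2, 2–5, 2–3, 5–6, 2–4; total weight 6+8+9+10+13 = 46.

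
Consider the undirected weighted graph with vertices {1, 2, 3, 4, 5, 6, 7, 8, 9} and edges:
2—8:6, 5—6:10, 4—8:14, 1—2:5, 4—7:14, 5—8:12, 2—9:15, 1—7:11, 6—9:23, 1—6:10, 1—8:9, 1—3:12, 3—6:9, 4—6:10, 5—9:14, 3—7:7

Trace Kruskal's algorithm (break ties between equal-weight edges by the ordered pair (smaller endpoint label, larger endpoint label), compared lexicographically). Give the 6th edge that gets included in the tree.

Sort edges by weight, then run Kruskal:
1—2 (5): add — endpoints in different components.
2—8 (6): add — endpoints in different components.
3—7 (7): add — endpoints in different components.
1—8 (9): skip — 1 and 8 already connected.
3—6 (9): add — endpoints in different components.
1—6 (10): add — endpoints in different components.
4—6 (10): add — endpoints in different components.
5—6 (10): add — endpoints in different components.
1—7 (11): skip — 1 and 7 already connected.
1—3 (12): skip — 1 and 3 already connected.
5—8 (12): skip — 5 and 8 already connected.
4—7 (14): skip — 4 and 7 already connected.
4—8 (14): skip — 4 and 8 already connected.
5—9 (14): add — endpoints in different components.
The 6th edge added is 4—6.

4-6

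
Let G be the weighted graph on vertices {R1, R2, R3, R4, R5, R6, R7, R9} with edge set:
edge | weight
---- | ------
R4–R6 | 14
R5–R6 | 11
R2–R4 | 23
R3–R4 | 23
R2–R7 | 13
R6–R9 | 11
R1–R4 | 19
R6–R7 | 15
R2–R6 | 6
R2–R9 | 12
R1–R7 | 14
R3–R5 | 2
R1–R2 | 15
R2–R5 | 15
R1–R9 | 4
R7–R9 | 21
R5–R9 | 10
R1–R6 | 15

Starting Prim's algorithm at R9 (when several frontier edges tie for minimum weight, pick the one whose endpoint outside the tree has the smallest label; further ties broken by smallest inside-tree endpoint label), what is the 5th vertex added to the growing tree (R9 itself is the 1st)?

R6

Prim's algorithm from R9:
Step 1: cheapest edge leaving the tree is R1–R9 (4); add R1.
Step 2: cheapest edge leaving the tree is R5–R9 (10); add R5.
Step 3: cheapest edge leaving the tree is R3–R5 (2); add R3.
Step 4: cheapest edge leaving the tree is R5–R6 (11); add R6.
Step 5: cheapest edge leaving the tree is R2–R6 (6); add R2.
Step 6: cheapest edge leaving the tree is R2–R7 (13); add R7.
Step 7: cheapest edge leaving the tree is R4–R6 (14); add R4.
Vertex order: R9, R1, R5, R3, R6, R2, R7, R4. The 5th vertex is R6.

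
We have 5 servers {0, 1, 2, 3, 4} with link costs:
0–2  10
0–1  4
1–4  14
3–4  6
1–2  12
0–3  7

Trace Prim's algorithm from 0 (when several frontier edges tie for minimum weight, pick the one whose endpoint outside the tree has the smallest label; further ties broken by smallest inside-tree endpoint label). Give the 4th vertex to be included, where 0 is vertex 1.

4

Prim's algorithm from 0:
Step 1: frontier [0–1 4, 0–3 7, 0–2 10] → take 0–1 (4); add 1.
Step 2: frontier [0–3 7, 0–2 10, 1–2 12, 1–4 14] → take 0–3 (7); add 3.
Step 3: frontier [0–2 10, 1–2 12, 1–4 14, 3–4 6] → take 3–4 (6); add 4.
Step 4: frontier [0–2 10, 1–2 12] → take 0–2 (10); add 2.
Vertex order: 0, 1, 3, 4, 2. The 4th vertex is 4.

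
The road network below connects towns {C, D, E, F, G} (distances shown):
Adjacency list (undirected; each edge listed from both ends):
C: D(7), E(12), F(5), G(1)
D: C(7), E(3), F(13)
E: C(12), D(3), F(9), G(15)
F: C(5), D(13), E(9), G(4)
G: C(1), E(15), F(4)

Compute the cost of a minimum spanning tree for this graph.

Kruskal's algorithm — process edges by increasing weight (ties by edge label):
C–G (1): add — endpoints in different components.
D–E (3): add — endpoints in different components.
F–G (4): add — endpoints in different components.
C–F (5): skip — C and F already connected.
C–D (7): add — endpoints in different components.
MST edges: C–G, D–E, F–G, C–D; total weight 1+3+4+7 = 15.

15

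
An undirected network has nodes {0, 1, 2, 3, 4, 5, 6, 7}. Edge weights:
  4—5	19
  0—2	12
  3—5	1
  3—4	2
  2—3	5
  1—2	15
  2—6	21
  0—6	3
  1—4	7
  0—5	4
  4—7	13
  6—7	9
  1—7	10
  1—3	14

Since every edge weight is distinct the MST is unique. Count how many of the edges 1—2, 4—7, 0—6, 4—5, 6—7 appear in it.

Kruskal: consider edges lightest-first.
3—5 (1): add — endpoints in different components.
3—4 (2): add — endpoints in different components.
0—6 (3): add — endpoints in different components.
0—5 (4): add — endpoints in different components.
2—3 (5): add — endpoints in different components.
1—4 (7): add — endpoints in different components.
6—7 (9): add — endpoints in different components.
MST edge set: {3—5, 3—4, 0—6, 0—5, 2—3, 1—4, 6—7}.
Of the listed edges, {0—6, 6—7} are in the MST → 2.

2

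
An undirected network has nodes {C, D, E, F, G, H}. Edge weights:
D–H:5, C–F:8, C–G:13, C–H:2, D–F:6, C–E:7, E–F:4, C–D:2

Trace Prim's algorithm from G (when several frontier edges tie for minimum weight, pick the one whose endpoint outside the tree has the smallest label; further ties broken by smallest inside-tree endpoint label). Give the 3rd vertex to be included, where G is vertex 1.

Grow the tree from G using Prim:
Step 1: frontier [C–G 13] → take C–G (13); add C.
Step 2: frontier [C–D 2, C–H 2, C–E 7, C–F 8] → take C–D (2); add D.
Step 3: frontier [C–H 2, C–E 7, C–F 8, D–H 5, D–F 6] → take C–H (2); add H.
Step 4: frontier [C–E 7, C–F 8, D–F 6] → take D–F (6); add F.
Step 5: frontier [C–E 7, E–F 4] → take E–F (4); add E.
Vertex order: G, C, D, H, F, E. The 3rd vertex is D.

D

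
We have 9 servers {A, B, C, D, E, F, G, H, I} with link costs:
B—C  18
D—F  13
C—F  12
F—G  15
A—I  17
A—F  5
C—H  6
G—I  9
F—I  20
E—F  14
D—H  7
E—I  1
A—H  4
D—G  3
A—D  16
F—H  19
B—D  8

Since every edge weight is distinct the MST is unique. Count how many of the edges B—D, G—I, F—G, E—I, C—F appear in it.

3

Sort edges by weight, then run Kruskal:
E—I (1): add — endpoints in different components.
D—G (3): add — endpoints in different components.
A—H (4): add — endpoints in different components.
A—F (5): add — endpoints in different components.
C—H (6): add — endpoints in different components.
D—H (7): add — endpoints in different components.
B—D (8): add — endpoints in different components.
G—I (9): add — endpoints in different components.
MST edge set: {E—I, D—G, A—H, A—F, C—H, D—H, B—D, G—I}.
Of the listed edges, {B—D, G—I, E—I} are in the MST → 3.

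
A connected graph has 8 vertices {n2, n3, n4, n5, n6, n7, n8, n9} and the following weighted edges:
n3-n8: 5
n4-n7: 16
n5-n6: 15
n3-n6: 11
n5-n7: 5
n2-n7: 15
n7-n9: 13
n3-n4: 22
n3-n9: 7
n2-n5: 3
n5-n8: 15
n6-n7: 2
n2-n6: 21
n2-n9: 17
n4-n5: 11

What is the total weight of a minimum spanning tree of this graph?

44

Kruskal: consider edges lightest-first.
n6-n7 (2): add — endpoints in different components.
n2-n5 (3): add — endpoints in different components.
n3-n8 (5): add — endpoints in different components.
n5-n7 (5): add — endpoints in different components.
n3-n9 (7): add — endpoints in different components.
n3-n6 (11): add — endpoints in different components.
n4-n5 (11): add — endpoints in different components.
MST edges: n6-n7, n2-n5, n3-n8, n5-n7, n3-n9, n3-n6, n4-n5; total weight 2+3+5+5+7+11+11 = 44.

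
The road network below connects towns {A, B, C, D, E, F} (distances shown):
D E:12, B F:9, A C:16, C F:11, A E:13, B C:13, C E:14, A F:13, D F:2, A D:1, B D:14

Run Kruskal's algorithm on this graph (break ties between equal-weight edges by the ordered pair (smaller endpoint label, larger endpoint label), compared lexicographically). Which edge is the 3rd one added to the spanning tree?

Kruskal: consider edges lightest-first.
A D (1): add. Components now {A,D} {B} {C} {E} {F}
D F (2): add. Components now {A,D,F} {B} {C} {E}
B F (9): add. Components now {A,B,D,F} {C} {E}
C F (11): add. Components now {A,B,C,D,F} {E}
D E (12): add. Components now {A,B,C,D,E,F}
The 3rd edge added is B F.

B-F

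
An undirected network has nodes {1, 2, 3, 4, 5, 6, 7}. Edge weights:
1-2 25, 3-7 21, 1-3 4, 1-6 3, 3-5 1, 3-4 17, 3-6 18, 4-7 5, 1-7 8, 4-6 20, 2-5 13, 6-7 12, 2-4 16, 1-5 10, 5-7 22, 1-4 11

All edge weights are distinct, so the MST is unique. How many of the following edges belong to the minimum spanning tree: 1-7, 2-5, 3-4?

2

Kruskal: consider edges lightest-first.
3-5 (1): add — endpoints in different components.
1-6 (3): add — endpoints in different components.
1-3 (4): add — endpoints in different components.
4-7 (5): add — endpoints in different components.
1-7 (8): add — endpoints in different components.
1-5 (10): skip — 1 and 5 already connected.
1-4 (11): skip — 1 and 4 already connected.
6-7 (12): skip — 6 and 7 already connected.
2-5 (13): add — endpoints in different components.
MST edge set: {3-5, 1-6, 1-3, 4-7, 1-7, 2-5}.
Of the listed edges, {1-7, 2-5} are in the MST → 2.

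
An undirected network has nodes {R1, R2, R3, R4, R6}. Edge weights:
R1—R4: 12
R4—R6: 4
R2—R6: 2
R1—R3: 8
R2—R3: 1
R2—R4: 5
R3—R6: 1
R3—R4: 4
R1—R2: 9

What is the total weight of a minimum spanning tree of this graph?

14

Kruskal's algorithm — process edges by increasing weight (ties by edge label):
R2—R3 (1): add — endpoints in different components.
R3—R6 (1): add — endpoints in different components.
R2—R6 (2): skip — R6 and R2 already connected.
R3—R4 (4): add — endpoints in different components.
R4—R6 (4): skip — R4 and R6 already connected.
R2—R4 (5): skip — R4 and R2 already connected.
R1—R3 (8): add — endpoints in different components.
MST edges: R2—R3, R3—R6, R3—R4, R1—R3; total weight 1+1+4+8 = 14.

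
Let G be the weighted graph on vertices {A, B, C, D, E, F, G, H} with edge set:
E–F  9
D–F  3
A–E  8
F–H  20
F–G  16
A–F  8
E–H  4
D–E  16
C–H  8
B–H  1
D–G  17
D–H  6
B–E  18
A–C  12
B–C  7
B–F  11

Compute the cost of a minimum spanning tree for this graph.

45

Kruskal's algorithm — process edges by increasing weight (ties by edge label):
B–H (1): add — endpoints in different components.
D–F (3): add — endpoints in different components.
E–H (4): add — endpoints in different components.
D–H (6): add — endpoints in different components.
B–C (7): add — endpoints in different components.
A–E (8): add — endpoints in different components.
A–F (8): skip — A and F already connected.
C–H (8): skip — C and H already connected.
E–F (9): skip — E and F already connected.
B–F (11): skip — B and F already connected.
A–C (12): skip — A and C already connected.
D–E (16): skip — D and E already connected.
F–G (16): add — endpoints in different components.
MST edges: B–H, D–F, E–H, D–H, B–C, A–E, F–G; total weight 1+3+4+6+7+8+16 = 45.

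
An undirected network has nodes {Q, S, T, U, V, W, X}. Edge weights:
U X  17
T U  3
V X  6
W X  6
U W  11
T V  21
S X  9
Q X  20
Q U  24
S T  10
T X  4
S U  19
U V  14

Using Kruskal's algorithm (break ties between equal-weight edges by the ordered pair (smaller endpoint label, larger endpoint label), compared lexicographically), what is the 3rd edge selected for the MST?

Kruskal: consider edges lightest-first.
T U (3): add. Components now {W} {T,U} {X} {V} {Q} {S}
T X (4): add. Components now {W} {T,U,X} {V} {Q} {S}
V X (6): add. Components now {W} {T,U,V,X} {Q} {S}
W X (6): add. Components now {T,U,V,W,X} {Q} {S}
S X (9): add. Components now {S,T,U,V,W,X} {Q}
S T (10): skip — T and S already connected.
U W (11): skip — W and U already connected.
U V (14): skip — U and V already connected.
U X (17): skip — U and X already connected.
S U (19): skip — U and S already connected.
Q X (20): add. Components now {Q,S,T,U,V,W,X}
The 3rd edge added is V X.

V-X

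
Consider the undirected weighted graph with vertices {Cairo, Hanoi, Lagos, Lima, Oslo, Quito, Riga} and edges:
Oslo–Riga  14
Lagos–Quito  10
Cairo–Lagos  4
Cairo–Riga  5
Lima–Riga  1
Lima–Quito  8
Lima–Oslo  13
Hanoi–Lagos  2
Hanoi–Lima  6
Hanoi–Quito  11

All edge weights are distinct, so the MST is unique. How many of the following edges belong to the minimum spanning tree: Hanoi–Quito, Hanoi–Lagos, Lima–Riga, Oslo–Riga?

Kruskal: consider edges lightest-first.
Lima–Riga (1): add — endpoints in different components.
Hanoi–Lagos (2): add — endpoints in different components.
Cairo–Lagos (4): add — endpoints in different components.
Cairo–Riga (5): add — endpoints in different components.
Hanoi–Lima (6): skip — Lima and Hanoi already connected.
Lima–Quito (8): add — endpoints in different components.
Lagos–Quito (10): skip — Lagos and Quito already connected.
Hanoi–Quito (11): skip — Quito and Hanoi already connected.
Lima–Oslo (13): add — endpoints in different components.
MST edge set: {Lima–Riga, Hanoi–Lagos, Cairo–Lagos, Cairo–Riga, Lima–Quito, Lima–Oslo}.
Of the listed edges, {Hanoi–Lagos, Lima–Riga} are in the MST → 2.

2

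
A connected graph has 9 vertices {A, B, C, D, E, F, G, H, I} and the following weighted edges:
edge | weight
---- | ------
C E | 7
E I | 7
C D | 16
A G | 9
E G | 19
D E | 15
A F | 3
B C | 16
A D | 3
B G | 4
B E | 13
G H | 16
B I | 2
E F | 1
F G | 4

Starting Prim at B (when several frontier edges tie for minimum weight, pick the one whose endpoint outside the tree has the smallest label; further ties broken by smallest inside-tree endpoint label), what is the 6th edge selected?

A-D

Prim's algorithm from B:
Step 1: cheapest edge leaving the tree is B I (2); add I.
Step 2: cheapest edge leaving the tree is B G (4); add G.
Step 3: cheapest edge leaving the tree is F G (4); add F.
Step 4: cheapest edge leaving the tree is E F (1); add E.
Step 5: cheapest edge leaving the tree is A F (3); add A.
Step 6: cheapest edge leaving the tree is A D (3); add D.
Step 7: cheapest edge leaving the tree is C E (7); add C.
Step 8: cheapest edge leaving the tree is G H (16); add H.
The 6th edge added is A D.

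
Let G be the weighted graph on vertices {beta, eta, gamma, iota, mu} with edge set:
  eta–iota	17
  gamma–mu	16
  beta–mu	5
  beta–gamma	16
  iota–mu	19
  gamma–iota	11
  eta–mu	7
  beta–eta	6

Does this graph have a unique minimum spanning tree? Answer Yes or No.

No

Kruskal: consider edges lightest-first.
beta–mu (5): add. Components now {gamma} {iota} {eta} {beta,mu}
beta–eta (6): add. Components now {gamma} {iota} {beta,eta,mu}
eta–mu (7): skip — eta and mu already connected.
gamma–iota (11): add. Components now {gamma,iota} {beta,eta,mu}
beta–gamma (16): add. Components now {beta,eta,gamma,iota,mu}
Non-tree edge gamma–mu has weight 16, equal to the heaviest edge on its tree cycle — swapping gives another MST of the same weight. Not unique.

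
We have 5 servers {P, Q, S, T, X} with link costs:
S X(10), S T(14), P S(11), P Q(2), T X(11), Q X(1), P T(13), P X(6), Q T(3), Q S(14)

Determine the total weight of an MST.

16

Kruskal: consider edges lightest-first.
Q X (1): add. Components now {S} {T} {Q,X} {P}
P Q (2): add. Components now {S} {T} {P,Q,X}
Q T (3): add. Components now {S} {P,Q,T,X}
P X (6): skip — P and X already connected.
S X (10): add. Components now {P,Q,S,T,X}
MST edges: Q X, P Q, Q T, S X; total weight 1+2+3+10 = 16.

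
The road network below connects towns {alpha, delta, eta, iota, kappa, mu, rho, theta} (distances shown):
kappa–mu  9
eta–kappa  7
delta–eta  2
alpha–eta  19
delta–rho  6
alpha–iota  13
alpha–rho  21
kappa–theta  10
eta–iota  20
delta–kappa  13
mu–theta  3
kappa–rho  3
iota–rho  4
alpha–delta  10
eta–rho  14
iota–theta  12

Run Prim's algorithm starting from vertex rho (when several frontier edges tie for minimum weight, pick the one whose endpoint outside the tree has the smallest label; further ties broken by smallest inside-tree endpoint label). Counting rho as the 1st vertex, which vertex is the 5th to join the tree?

Grow the tree from rho using Prim:
Step 1: cheapest edge leaving the tree is kappa–rho (3); add kappa.
Step 2: cheapest edge leaving the tree is iota–rho (4); add iota.
Step 3: cheapest edge leaving the tree is delta–rho (6); add delta.
Step 4: cheapest edge leaving the tree is delta–eta (2); add eta.
Step 5: cheapest edge leaving the tree is kappa–mu (9); add mu.
Step 6: cheapest edge leaving the tree is mu–theta (3); add theta.
Step 7: cheapest edge leaving the tree is alpha–delta (10); add alpha.
Vertex order: rho, kappa, iota, delta, eta, mu, theta, alpha. The 5th vertex is eta.

eta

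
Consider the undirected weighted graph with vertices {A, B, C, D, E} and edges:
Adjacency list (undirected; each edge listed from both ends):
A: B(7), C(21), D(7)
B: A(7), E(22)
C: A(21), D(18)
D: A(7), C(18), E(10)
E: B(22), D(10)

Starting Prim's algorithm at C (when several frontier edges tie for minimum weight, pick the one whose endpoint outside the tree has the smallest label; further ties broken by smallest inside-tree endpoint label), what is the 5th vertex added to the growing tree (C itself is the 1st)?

Prim, starting at C.
Step 1: frontier [C–D 18, A–C 21] → take C–D (18); add D.
Step 2: frontier [A–C 21, A–D 7, D–E 10] → take A–D (7); add A.
Step 3: frontier [A–B 7, D–E 10] → take A–B (7); add B.
Step 4: frontier [B–E 22, D–E 10] → take D–E (10); add E.
Vertex order: C, D, A, B, E. The 5th vertex is E.

E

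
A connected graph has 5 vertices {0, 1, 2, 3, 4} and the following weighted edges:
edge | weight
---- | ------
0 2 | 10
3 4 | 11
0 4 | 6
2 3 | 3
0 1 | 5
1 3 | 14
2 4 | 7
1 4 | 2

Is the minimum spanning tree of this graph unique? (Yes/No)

Yes

Kruskal: consider edges lightest-first.
1 4 (2): add. Components now {0} {1,4} {2} {3}
2 3 (3): add. Components now {0} {1,4} {2,3}
0 1 (5): add. Components now {0,1,4} {2,3}
0 4 (6): skip — 0 and 4 already connected.
2 4 (7): add. Components now {0,1,2,3,4}
Every non-tree edge has weight strictly greater than the heaviest edge on the tree path between its endpoints, so the MST is unique.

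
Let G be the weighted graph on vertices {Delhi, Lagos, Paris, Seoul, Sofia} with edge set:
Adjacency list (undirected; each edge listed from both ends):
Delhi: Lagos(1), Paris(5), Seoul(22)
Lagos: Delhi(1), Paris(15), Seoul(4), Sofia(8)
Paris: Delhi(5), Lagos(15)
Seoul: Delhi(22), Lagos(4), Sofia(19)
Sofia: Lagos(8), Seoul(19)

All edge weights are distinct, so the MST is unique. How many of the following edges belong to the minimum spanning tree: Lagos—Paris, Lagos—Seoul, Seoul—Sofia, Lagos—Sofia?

2

Kruskal's algorithm — process edges by increasing weight (ties by edge label):
Delhi—Lagos (1): add. Components now {Paris} {Seoul} {Delhi,Lagos} {Sofia}
Lagos—Seoul (4): add. Components now {Paris} {Delhi,Lagos,Seoul} {Sofia}
Delhi—Paris (5): add. Components now {Delhi,Lagos,Paris,Seoul} {Sofia}
Lagos—Sofia (8): add. Components now {Delhi,Lagos,Paris,Seoul,Sofia}
MST edge set: {Delhi—Lagos, Lagos—Seoul, Delhi—Paris, Lagos—Sofia}.
Of the listed edges, {Lagos—Seoul, Lagos—Sofia} are in the MST → 2.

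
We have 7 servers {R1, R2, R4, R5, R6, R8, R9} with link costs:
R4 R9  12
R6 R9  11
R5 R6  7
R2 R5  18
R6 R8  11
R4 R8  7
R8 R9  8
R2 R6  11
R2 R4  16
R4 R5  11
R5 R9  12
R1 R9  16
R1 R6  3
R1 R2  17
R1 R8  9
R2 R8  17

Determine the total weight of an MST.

45

Prim's algorithm from R8:
Step 1: cheapest edge leaving the tree is R4 R8 (7); add R4.
Step 2: cheapest edge leaving the tree is R8 R9 (8); add R9.
Step 3: cheapest edge leaving the tree is R1 R8 (9); add R1.
Step 4: cheapest edge leaving the tree is R1 R6 (3); add R6.
Step 5: cheapest edge leaving the tree is R5 R6 (7); add R5.
Step 6: cheapest edge leaving the tree is R2 R6 (11); add R2.
MST edges: R4 R8, R8 R9, R1 R8, R1 R6, R5 R6, R2 R6; total weight 7+8+9+3+7+11 = 45.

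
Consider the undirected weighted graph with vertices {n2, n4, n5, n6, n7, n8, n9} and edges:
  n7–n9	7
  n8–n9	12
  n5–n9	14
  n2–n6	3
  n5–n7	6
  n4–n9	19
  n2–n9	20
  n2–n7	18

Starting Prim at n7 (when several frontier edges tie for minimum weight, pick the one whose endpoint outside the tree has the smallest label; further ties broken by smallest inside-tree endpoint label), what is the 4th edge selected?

n2-n7

Grow the tree from n7 using Prim:
Step 1: frontier [n5–n7 6, n7–n9 7, n2–n7 18] → take n5–n7 (6); add n5.
Step 2: frontier [n5–n9 14, n7–n9 7, n2–n7 18] → take n7–n9 (7); add n9.
Step 3: frontier [n2–n7 18, n8–n9 12, n4–n9 19, n2–n9 20] → take n8–n9 (12); add n8.
Step 4: frontier [n2–n7 18, n4–n9 19, n2–n9 20] → take n2–n7 (18); add n2.
Step 5: frontier [n2–n6 3, n4–n9 19] → take n2–n6 (3); add n6.
Step 6: frontier [n4–n9 19] → take n4–n9 (19); add n4.
The 4th edge added is n2–n7.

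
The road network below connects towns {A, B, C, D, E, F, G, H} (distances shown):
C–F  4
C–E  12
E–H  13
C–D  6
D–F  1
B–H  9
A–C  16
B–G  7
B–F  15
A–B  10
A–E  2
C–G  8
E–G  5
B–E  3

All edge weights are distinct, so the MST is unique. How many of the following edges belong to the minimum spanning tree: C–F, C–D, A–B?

Kruskal: consider edges lightest-first.
D–F (1): add — endpoints in different components.
A–E (2): add — endpoints in different components.
B–E (3): add — endpoints in different components.
C–F (4): add — endpoints in different components.
E–G (5): add — endpoints in different components.
C–D (6): skip — C and D already connected.
B–G (7): skip — B and G already connected.
C–G (8): add — endpoints in different components.
B–H (9): add — endpoints in different components.
MST edge set: {D–F, A–E, B–E, C–F, E–G, C–G, B–H}.
Of the listed edges, {C–F} are in the MST → 1.

1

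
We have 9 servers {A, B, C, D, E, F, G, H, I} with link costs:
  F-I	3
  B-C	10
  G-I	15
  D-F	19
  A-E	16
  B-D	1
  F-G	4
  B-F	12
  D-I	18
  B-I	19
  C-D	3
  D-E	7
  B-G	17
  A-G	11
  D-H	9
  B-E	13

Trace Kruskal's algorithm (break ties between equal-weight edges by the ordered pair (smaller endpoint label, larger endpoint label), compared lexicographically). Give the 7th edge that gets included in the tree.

Kruskal: consider edges lightest-first.
B-D (1): add — endpoints in different components.
C-D (3): add — endpoints in different components.
F-I (3): add — endpoints in different components.
F-G (4): add — endpoints in different components.
D-E (7): add — endpoints in different components.
D-H (9): add — endpoints in different components.
B-C (10): skip — B and C already connected.
A-G (11): add — endpoints in different components.
B-F (12): add — endpoints in different components.
The 7th edge added is A-G.

A-G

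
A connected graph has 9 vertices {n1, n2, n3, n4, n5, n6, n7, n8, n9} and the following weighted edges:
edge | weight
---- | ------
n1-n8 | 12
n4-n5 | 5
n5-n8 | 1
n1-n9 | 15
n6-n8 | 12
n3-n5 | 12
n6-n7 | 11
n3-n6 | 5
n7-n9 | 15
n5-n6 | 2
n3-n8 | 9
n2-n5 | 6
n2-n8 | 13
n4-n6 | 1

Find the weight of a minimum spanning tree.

Kruskal's algorithm — process edges by increasing weight (ties by edge label):
n4-n6 (1): add — endpoints in different components.
n5-n8 (1): add — endpoints in different components.
n5-n6 (2): add — endpoints in different components.
n3-n6 (5): add — endpoints in different components.
n4-n5 (5): skip — n5 and n4 already connected.
n2-n5 (6): add — endpoints in different components.
n3-n8 (9): skip — n8 and n3 already connected.
n6-n7 (11): add — endpoints in different components.
n1-n8 (12): add — endpoints in different components.
n3-n5 (12): skip — n5 and n3 already connected.
n6-n8 (12): skip — n6 and n8 already connected.
n2-n8 (13): skip — n2 and n8 already connected.
n1-n9 (15): add — endpoints in different components.
MST edges: n4-n6, n5-n8, n5-n6, n3-n6, n2-n5, n6-n7, n1-n8, n1-n9; total weight 1+1+2+5+6+11+12+15 = 53.

53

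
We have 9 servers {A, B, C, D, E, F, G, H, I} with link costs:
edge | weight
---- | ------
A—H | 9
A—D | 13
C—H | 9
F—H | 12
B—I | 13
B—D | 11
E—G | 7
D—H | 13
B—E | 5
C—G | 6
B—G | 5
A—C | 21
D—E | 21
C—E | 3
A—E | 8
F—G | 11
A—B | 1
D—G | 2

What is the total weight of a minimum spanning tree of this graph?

Prim's algorithm from E:
Step 1: cheapest edge leaving the tree is C—E (3); add C.
Step 2: cheapest edge leaving the tree is B—E (5); add B.
Step 3: cheapest edge leaving the tree is A—B (1); add A.
Step 4: cheapest edge leaving the tree is B—G (5); add G.
Step 5: cheapest edge leaving the tree is D—G (2); add D.
Step 6: cheapest edge leaving the tree is A—H (9); add H.
Step 7: cheapest edge leaving the tree is F—G (11); add F.
Step 8: cheapest edge leaving the tree is B—I (13); add I.
MST edges: C—E, B—E, A—B, B—G, D—G, A—H, F—G, B—I; total weight 3+5+1+5+2+9+11+13 = 49.

49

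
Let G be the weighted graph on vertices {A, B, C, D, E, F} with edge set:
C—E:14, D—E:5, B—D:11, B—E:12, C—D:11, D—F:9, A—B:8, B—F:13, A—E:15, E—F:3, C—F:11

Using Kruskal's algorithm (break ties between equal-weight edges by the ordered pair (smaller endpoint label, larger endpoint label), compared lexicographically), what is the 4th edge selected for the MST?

Kruskal: consider edges lightest-first.
E—F (3): add. Components now {A} {B} {C} {D} {E,F}
D—E (5): add. Components now {A} {B} {C} {D,E,F}
A—B (8): add. Components now {A,B} {C} {D,E,F}
D—F (9): skip — D and F already connected.
B—D (11): add. Components now {A,B,D,E,F} {C}
C—D (11): add. Components now {A,B,C,D,E,F}
The 4th edge added is B—D.

B-D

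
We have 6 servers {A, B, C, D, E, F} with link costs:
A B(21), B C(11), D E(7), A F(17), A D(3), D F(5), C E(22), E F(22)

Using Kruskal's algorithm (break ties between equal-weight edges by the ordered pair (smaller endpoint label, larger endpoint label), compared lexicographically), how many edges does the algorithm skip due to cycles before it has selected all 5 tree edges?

Sort edges by weight, then run Kruskal:
A D (3): add. Components now {A,D} {B} {C} {E} {F}
D F (5): add. Components now {A,D,F} {B} {C} {E}
D E (7): add. Components now {A,D,E,F} {B} {C}
B C (11): add. Components now {A,D,E,F} {B,C}
A F (17): skip — A and F already connected.
A B (21): add. Components now {A,B,C,D,E,F}
Edges rejected before the tree was complete: 1.

1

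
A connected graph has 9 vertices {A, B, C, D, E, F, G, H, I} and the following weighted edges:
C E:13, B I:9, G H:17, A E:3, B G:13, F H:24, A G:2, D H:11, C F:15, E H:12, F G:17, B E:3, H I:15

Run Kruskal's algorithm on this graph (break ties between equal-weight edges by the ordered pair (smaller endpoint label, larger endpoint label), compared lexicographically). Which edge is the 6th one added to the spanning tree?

Kruskal: consider edges lightest-first.
A G (2): add — endpoints in different components.
A E (3): add — endpoints in different components.
B E (3): add — endpoints in different components.
B I (9): add — endpoints in different components.
D H (11): add — endpoints in different components.
E H (12): add — endpoints in different components.
B G (13): skip — B and G already connected.
C E (13): add — endpoints in different components.
C F (15): add — endpoints in different components.
The 6th edge added is E H.

E-H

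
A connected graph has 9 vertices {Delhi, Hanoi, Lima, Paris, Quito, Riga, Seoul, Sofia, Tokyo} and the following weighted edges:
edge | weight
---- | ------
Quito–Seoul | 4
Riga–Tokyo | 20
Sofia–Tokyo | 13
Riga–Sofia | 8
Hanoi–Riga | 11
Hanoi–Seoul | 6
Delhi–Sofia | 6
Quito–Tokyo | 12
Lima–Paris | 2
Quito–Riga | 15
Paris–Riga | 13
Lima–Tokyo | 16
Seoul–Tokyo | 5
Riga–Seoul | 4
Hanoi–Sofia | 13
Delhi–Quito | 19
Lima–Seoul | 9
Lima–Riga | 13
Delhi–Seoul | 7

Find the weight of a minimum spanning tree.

43

Sort edges by weight, then run Kruskal:
Lima–Paris (2): add — endpoints in different components.
Quito–Seoul (4): add — endpoints in different components.
Riga–Seoul (4): add — endpoints in different components.
Seoul–Tokyo (5): add — endpoints in different components.
Delhi–Sofia (6): add — endpoints in different components.
Hanoi–Seoul (6): add — endpoints in different components.
Delhi–Seoul (7): add — endpoints in different components.
Riga–Sofia (8): skip — Sofia and Riga already connected.
Lima–Seoul (9): add — endpoints in different components.
MST edges: Lima–Paris, Quito–Seoul, Riga–Seoul, Seoul–Tokyo, Delhi–Sofia, Hanoi–Seoul, Delhi–Seoul, Lima–Seoul; total weight 2+4+4+5+6+6+7+9 = 43.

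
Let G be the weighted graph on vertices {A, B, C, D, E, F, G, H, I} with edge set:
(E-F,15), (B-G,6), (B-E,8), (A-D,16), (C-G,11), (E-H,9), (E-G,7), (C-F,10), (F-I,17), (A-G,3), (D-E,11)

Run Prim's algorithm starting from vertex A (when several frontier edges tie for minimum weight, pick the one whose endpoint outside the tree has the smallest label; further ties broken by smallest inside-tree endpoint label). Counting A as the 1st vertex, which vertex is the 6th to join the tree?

C

Prim's algorithm from A:
Step 1: frontier [A-G 3, A-D 16] → take A-G (3); add G.
Step 2: frontier [A-D 16, B-G 6, E-G 7, C-G 11] → take B-G (6); add B.
Step 3: frontier [A-D 16, B-E 8, E-G 7, C-G 11] → take E-G (7); add E.
Step 4: frontier [A-D 16, E-H 9, D-E 11, E-F 15, C-G 11] → take E-H (9); add H.
Step 5: frontier [A-D 16, D-E 11, E-F 15, C-G 11] → take C-G (11); add C.
Step 6: frontier [A-D 16, C-F 10, D-E 11, E-F 15] → take C-F (10); add F.
Step 7: frontier [A-D 16, D-E 11, F-I 17] → take D-E (11); add D.
Step 8: frontier [F-I 17] → take F-I (17); add I.
Vertex order: A, G, B, E, H, C, F, D, I. The 6th vertex is C.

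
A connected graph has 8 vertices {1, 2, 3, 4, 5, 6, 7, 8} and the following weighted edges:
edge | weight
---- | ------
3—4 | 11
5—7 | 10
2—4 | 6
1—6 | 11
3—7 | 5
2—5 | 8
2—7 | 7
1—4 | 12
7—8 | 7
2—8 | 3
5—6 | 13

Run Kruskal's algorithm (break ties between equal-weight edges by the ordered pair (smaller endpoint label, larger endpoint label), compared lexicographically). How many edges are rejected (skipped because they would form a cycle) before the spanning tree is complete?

3

Sort edges by weight, then run Kruskal:
2—8 (3): add — endpoints in different components.
3—7 (5): add — endpoints in different components.
2—4 (6): add — endpoints in different components.
2—7 (7): add — endpoints in different components.
7—8 (7): skip — 7 and 8 already connected.
2—5 (8): add — endpoints in different components.
5—7 (10): skip — 5 and 7 already connected.
1—6 (11): add — endpoints in different components.
3—4 (11): skip — 3 and 4 already connected.
1—4 (12): add — endpoints in different components.
Edges rejected before the tree was complete: 3.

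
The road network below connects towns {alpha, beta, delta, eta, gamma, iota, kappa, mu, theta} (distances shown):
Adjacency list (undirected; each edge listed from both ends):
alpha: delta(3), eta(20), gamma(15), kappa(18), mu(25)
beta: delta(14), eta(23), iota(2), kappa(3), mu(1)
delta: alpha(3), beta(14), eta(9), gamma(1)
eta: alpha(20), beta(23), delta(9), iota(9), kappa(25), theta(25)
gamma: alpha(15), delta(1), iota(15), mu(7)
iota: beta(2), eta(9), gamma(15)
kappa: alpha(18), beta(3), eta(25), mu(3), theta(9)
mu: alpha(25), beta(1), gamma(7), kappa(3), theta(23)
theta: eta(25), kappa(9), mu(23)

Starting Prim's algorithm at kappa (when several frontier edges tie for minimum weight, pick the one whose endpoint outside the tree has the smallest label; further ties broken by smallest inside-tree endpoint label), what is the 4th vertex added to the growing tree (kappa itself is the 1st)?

Prim's algorithm from kappa:
Step 1: cheapest edge leaving the tree is beta-kappa (3); add beta.
Step 2: cheapest edge leaving the tree is beta-mu (1); add mu.
Step 3: cheapest edge leaving the tree is beta-iota (2); add iota.
Step 4: cheapest edge leaving the tree is gamma-mu (7); add gamma.
Step 5: cheapest edge leaving the tree is delta-gamma (1); add delta.
Step 6: cheapest edge leaving the tree is alpha-delta (3); add alpha.
Step 7: cheapest edge leaving the tree is delta-eta (9); add eta.
Step 8: cheapest edge leaving the tree is kappa-theta (9); add theta.
Vertex order: kappa, beta, mu, iota, gamma, delta, alpha, eta, theta. The 4th vertex is iota.

iota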